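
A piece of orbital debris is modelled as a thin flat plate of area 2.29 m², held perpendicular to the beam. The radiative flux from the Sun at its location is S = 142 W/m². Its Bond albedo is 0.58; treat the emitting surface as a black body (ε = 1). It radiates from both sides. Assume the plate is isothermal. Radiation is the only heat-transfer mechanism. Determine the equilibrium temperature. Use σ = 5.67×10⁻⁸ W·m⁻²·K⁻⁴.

At equilibrium, absorbed power = emitted power.
Absorbing cross-section = A = 2.290 m²; emitting surface = 2A = 4.580 m² (ratio 2).
(1−a)S·A_cross = εσ·A_surf·T⁴  ⇒  T⁴ = (1−a)S/(2σ).
T⁴ = 0.420·142/(2·5.67×10⁻⁸) = 5.259×10⁸ K⁴.
T = (5.259×10⁸)^(1/4).

T ≈ 151 K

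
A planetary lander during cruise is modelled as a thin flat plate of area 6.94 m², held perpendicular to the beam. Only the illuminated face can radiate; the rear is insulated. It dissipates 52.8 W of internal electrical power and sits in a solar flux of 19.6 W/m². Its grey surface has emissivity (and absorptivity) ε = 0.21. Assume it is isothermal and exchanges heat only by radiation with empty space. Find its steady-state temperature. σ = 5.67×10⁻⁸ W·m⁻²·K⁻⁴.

At steady state, absorbed solar power + internal power = radiated power.
Absorbed: α·S·A_cross = 0.21·19.6·6.940 = 28.57 W (cross-section A).
Total input = 28.57 + 52.8 = 81.37 W.
Radiated: εσ·A_surf·T⁴ with A_surf = A = 6.940 m².
T⁴ = 81.37/(0.21·5.67×10⁻⁸·6.940) = 9.846×10⁸ K⁴.

T ≈ 177 K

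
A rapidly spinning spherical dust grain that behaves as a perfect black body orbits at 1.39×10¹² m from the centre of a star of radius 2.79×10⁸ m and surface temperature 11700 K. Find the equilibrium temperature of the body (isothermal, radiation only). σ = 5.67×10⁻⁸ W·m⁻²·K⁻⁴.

T ≈ 117 K

The star's surface emits σT_*⁴; at distance d the flux is S = σT_*⁴(R_*/d)².
S = 5.67×10⁻⁸·(11700)⁴·(2.79×10⁸/1.39×10¹²)² = 42.81 W/m².
For an isothermal sphere T⁴ = (1−a)S/(4σ) = 1.887×10⁸ K⁴.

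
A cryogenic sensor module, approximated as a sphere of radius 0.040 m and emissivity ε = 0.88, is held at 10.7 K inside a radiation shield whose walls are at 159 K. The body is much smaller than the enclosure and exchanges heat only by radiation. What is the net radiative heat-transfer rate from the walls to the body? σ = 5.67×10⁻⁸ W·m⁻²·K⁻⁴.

P_net ≈ 0.641 W

For a small grey body in a large enclosure: P_net = εσA(T_body⁴ − T_wall⁴).
A = 4πr² = 0.02011 m²; T_body⁴ − T_wall⁴ = 13110 − 6.391×10⁸ = -6.391×10⁸ K⁴.
|P_net| = 0.88·5.67×10⁻⁸·0.02011·6.391×10⁸.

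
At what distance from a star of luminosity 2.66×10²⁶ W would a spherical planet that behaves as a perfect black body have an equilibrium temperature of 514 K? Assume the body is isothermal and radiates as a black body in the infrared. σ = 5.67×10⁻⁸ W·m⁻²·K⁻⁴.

d ≈ 3.66×10¹⁰ m

For an isothermal black-emitting sphere, (1−a)S·πr² = σ·4πr²·T⁴ ⇒ S = 4σT⁴/(1−a).
S = 4·5.67×10⁻⁸·(514)⁴/1.00 = 15830 W/m².
Flux falls as S = L/(4πd²), so d = √(L/(4πS)) = √(2.66×10²⁶/(4π·15830)).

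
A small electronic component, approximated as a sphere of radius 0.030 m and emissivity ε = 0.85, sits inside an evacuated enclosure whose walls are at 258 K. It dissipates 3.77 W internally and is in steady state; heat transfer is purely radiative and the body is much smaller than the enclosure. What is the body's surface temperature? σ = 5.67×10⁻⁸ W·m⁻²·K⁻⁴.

T ≈ 326 K

For a small grey body in a large enclosure, net radiated power = εσA(T⁴ − T_w⁴).
Steady state: P = εσA(T⁴ − T_w⁴) with A = 4πr² = 0.01131 m².
T⁴ = P/(εσA) + T_w⁴ = 3.77/(0.85·5.67×10⁻⁸·0.01131) + (258)⁴
    = 6.917×10⁹ + 4.431×10⁹ = 1.135×10¹⁰ K⁴.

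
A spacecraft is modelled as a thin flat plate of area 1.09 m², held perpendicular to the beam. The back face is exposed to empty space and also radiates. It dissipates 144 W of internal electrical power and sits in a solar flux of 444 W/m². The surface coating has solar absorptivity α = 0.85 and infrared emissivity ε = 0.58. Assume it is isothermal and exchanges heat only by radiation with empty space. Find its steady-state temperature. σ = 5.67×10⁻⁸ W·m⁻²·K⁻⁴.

At steady state, absorbed solar power + internal power = radiated power.
Absorbed: α·S·A_cross = 0.85·444·1.090 = 411.4 W (cross-section A).
Total input = 411.4 + 144 = 555.4 W.
Radiated: εσ·A_surf·T⁴ with A_surf = 2A = 2.180 m².
T⁴ = 555.4/(0.58·5.67×10⁻⁸·2.180) = 7.747×10⁹ K⁴.

T ≈ 297 K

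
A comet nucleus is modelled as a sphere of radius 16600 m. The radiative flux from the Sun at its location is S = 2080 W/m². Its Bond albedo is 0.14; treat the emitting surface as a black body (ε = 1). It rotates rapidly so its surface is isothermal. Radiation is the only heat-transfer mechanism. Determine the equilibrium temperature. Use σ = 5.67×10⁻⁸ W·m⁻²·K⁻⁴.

At equilibrium, absorbed power = emitted power.
Absorbing cross-section = πr² = 8.657×10⁸ m²; emitting surface = 4πr² = 3.463×10⁹ m² (ratio 4).
(1−a)S·A_cross = εσ·A_surf·T⁴  ⇒  T⁴ = (1−a)S/(4σ).
T⁴ = 0.860·2080/(4·5.67×10⁻⁸) = 7.887×10⁹ K⁴.
T = (7.887×10⁹)^(1/4).

T ≈ 298 K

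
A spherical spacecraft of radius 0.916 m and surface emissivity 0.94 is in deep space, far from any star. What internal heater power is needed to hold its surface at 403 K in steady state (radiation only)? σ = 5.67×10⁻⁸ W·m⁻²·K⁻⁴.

P ≈ 14800 W

P = εσ·4πr²·T⁴.
4πr² = 10.54 m²; T⁴ = 2.638×10¹⁰ K⁴.
P = 0.94·5.67×10⁻⁸·10.54·2.638×10¹⁰.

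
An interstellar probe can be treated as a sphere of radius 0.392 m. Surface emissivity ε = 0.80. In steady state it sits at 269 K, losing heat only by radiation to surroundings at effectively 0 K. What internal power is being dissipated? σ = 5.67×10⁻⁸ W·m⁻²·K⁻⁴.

P ≈ 459 W

Steady state: P = εσA T⁴.
A = 4πr² = 1.931 m²; T⁴ = (269)⁴ = 5.236×10⁹ K⁴.
P = 0.80 × 5.67×10⁻⁸ × 1.931 × 5.236×10⁹.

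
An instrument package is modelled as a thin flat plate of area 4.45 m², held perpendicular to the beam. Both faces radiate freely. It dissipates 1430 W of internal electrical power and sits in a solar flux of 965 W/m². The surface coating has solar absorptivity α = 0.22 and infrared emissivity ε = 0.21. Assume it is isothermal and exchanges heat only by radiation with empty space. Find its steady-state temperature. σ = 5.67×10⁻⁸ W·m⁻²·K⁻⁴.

At steady state, absorbed solar power + internal power = radiated power.
Absorbed: α·S·A_cross = 0.22·965·4.450 = 944.7 W (cross-section A).
Total input = 944.7 + 1430 = 2375 W.
Radiated: εσ·A_surf·T⁴ with A_surf = 2A = 8.900 m².
T⁴ = 2375/(0.21·5.67×10⁻⁸·8.900) = 2.241×10¹⁰ K⁴.

T ≈ 387 K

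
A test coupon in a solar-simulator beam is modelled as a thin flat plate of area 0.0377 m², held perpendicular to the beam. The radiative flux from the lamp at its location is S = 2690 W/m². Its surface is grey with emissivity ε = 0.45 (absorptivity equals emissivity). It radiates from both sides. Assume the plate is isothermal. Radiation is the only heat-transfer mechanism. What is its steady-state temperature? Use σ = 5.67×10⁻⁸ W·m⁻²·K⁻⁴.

T ≈ 392 K

At equilibrium, absorbed power = emitted power.
Absorbing cross-section = A = 0.03770 m²; emitting surface = 2A = 0.07540 m² (ratio 2).
εS·A_cross = εσ·A_surf·T⁴  ⇒  T⁴ = S/(2σ)   (ε cancels).
T⁴ = 2690/(2·5.67×10⁻⁸) = 2.372×10¹⁰ K⁴.
T = (2.372×10¹⁰)^(1/4).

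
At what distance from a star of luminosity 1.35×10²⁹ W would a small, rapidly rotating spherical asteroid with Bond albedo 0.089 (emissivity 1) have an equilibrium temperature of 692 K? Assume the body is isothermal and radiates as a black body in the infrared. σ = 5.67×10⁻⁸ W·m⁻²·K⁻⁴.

d ≈ 4.34×10¹¹ m

For an isothermal black-emitting sphere, (1−a)S·πr² = σ·4πr²·T⁴ ⇒ S = 4σT⁴/(1−a).
S = 4·5.67×10⁻⁸·(692)⁴/0.911 = 57090 W/m².
Flux falls as S = L/(4πd²), so d = √(L/(4πS)) = √(1.35×10²⁹/(4π·57090)).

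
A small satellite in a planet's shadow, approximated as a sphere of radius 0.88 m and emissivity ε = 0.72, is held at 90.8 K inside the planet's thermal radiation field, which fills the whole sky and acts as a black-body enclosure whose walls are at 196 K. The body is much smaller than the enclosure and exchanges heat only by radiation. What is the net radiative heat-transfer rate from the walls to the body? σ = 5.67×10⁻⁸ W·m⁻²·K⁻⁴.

P_net ≈ 559 W

For a small grey body in a large enclosure: P_net = εσA(T_body⁴ − T_wall⁴).
A = 4πr² = 9.731 m²; T_body⁴ − T_wall⁴ = 6.797×10⁷ − 1.476×10⁹ = -1.408×10⁹ K⁴.
|P_net| = 0.72·5.67×10⁻⁸·9.731·1.408×10⁹.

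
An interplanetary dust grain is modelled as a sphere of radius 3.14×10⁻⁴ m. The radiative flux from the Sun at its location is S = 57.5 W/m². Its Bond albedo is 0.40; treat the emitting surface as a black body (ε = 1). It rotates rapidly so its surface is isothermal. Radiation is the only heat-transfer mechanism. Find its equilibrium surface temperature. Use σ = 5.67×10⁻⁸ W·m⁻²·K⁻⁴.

At equilibrium, absorbed power = emitted power.
Absorbing cross-section = πr² = 3.097×10⁻⁷ m²; emitting surface = 4πr² = 1.239×10⁻⁶ m² (ratio 4).
(1−a)S·A_cross = εσ·A_surf·T⁴  ⇒  T⁴ = (1−a)S/(4σ).
T⁴ = 0.600·57.5/(4·5.67×10⁻⁸) = 1.521×10⁸ K⁴.
T = (1.521×10⁸)^(1/4).

T ≈ 111 K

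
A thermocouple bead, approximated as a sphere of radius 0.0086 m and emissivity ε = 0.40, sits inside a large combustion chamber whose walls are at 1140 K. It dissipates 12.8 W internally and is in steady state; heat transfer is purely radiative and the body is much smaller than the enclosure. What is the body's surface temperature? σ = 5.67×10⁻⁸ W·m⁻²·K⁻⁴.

T ≈ 1230 K

For a small grey body in a large enclosure, net radiated power = εσA(T⁴ − T_w⁴).
Steady state: P = εσA(T⁴ − T_w⁴) with A = 4πr² = 9.294×10⁻⁴ m².
T⁴ = P/(εσA) + T_w⁴ = 12.8/(0.40·5.67×10⁻⁸·9.294×10⁻⁴) + (1140)⁴
    = 6.072×10¹¹ + 1.689×10¹² = 2.296×10¹² K⁴.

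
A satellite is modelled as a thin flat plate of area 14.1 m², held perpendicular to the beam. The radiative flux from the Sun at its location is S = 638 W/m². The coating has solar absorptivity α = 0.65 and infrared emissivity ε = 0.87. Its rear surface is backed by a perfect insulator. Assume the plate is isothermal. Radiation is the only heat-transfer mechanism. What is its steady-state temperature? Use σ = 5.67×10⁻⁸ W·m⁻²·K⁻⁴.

At equilibrium, absorbed power = emitted power.
Absorbing cross-section = A = 14.10 m²; emitting surface = A = 14.10 m² (ratio 1).
αS·A_cross = εσ·A_surf·T⁴  ⇒  T⁴ = αS/(ε·1σ).
T⁴ = 0.650·638/(0.87·1·5.67×10⁻⁸) = 8.407×10⁹ K⁴.
T = (8.407×10⁹)^(1/4).

T ≈ 303 K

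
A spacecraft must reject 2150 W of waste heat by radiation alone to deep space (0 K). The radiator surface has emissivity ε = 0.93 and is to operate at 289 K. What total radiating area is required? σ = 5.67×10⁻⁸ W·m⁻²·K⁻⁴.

A ≈ 5.84 m²

P = εσA T⁴ ⇒ A = P/(εσT⁴).
T⁴ = 6.976×10⁹ K⁴.
A = 2150/(0.93 × 5.67×10⁻⁸ × 6.976×10⁹).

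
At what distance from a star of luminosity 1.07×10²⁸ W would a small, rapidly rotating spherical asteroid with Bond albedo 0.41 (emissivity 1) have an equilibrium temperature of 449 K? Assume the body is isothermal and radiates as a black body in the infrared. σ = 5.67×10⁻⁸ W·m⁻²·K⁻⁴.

For an isothermal black-emitting sphere, (1−a)S·πr² = σ·4πr²·T⁴ ⇒ S = 4σT⁴/(1−a).
S = 4·5.67×10⁻⁸·(449)⁴/0.590 = 15620 W/m².
Flux falls as S = L/(4πd²), so d = √(L/(4πS)) = √(1.07×10²⁸/(4π·15620)).

d ≈ 2.33×10¹¹ m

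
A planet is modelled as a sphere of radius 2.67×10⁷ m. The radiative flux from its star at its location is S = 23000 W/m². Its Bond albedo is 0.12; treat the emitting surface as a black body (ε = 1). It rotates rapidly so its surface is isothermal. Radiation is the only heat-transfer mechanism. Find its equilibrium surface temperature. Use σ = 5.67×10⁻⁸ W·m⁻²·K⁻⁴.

At equilibrium, absorbed power = emitted power.
Absorbing cross-section = πr² = 2.240×10¹⁵ m²; emitting surface = 4πr² = 8.958×10¹⁵ m² (ratio 4).
(1−a)S·A_cross = εσ·A_surf·T⁴  ⇒  T⁴ = (1−a)S/(4σ).
T⁴ = 0.880·23000/(4·5.67×10⁻⁸) = 8.924×10¹⁰ K⁴.
T = (8.924×10¹⁰)^(1/4).

T ≈ 547 K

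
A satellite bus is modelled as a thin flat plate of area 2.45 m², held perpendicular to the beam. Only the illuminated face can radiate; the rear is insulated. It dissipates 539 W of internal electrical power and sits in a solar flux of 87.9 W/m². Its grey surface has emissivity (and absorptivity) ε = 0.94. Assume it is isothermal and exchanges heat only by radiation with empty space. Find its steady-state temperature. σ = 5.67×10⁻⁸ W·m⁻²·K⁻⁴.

T ≈ 275 K

At steady state, absorbed solar power + internal power = radiated power.
Absorbed: α·S·A_cross = 0.94·87.9·2.450 = 202.4 W (cross-section A).
Total input = 202.4 + 539 = 741.4 W.
Radiated: εσ·A_surf·T⁴ with A_surf = A = 2.450 m².
T⁴ = 741.4/(0.94·5.67×10⁻⁸·2.450) = 5.678×10⁹ K⁴.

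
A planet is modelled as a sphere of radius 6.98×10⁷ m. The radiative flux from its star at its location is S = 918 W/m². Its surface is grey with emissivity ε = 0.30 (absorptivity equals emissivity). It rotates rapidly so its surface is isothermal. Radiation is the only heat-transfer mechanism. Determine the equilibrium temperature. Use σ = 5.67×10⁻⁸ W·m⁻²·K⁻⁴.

At equilibrium, absorbed power = emitted power.
Absorbing cross-section = πr² = 1.531×10¹⁶ m²; emitting surface = 4πr² = 6.122×10¹⁶ m² (ratio 4).
εS·A_cross = εσ·A_surf·T⁴  ⇒  T⁴ = S/(4σ)   (ε cancels).
T⁴ = 918/(4·5.67×10⁻⁸) = 4.048×10⁹ K⁴.
T = (4.048×10⁹)^(1/4).

T ≈ 252 K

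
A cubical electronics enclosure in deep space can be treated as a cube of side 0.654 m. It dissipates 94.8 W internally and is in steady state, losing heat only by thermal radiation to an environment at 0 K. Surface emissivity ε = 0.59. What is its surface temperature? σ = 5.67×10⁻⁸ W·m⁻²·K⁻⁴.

T ≈ 182 K

Steady state: internal power = radiated power, P = εσA T⁴.
Radiating area A = 6L² = 2.566 m².
T⁴ = P/(εσA) = 94.8/(0.59·5.67×10⁻⁸·2.566) = 1.104×10⁹ K⁴.
T = (1.104×10⁹)^(1/4).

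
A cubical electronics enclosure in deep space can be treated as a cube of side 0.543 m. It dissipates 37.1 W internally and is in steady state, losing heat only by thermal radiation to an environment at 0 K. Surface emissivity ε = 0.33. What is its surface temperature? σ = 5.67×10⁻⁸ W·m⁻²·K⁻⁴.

Steady state: internal power = radiated power, P = εσA T⁴.
Radiating area A = 6L² = 1.769 m².
T⁴ = P/(εσA) = 37.1/(0.33·5.67×10⁻⁸·1.769) = 1.121×10⁹ K⁴.
T = (1.121×10⁹)^(1/4).

T ≈ 183 K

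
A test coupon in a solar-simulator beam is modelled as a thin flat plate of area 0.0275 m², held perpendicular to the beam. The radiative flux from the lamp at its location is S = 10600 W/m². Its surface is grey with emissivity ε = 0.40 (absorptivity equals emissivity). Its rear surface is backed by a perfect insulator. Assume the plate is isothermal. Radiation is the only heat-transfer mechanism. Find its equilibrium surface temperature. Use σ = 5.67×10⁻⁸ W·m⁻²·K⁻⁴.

T ≈ 658 K

At equilibrium, absorbed power = emitted power.
Absorbing cross-section = A = 0.02750 m²; emitting surface = A = 0.02750 m² (ratio 1).
εS·A_cross = εσ·A_surf·T⁴  ⇒  T⁴ = S/(1σ)   (ε cancels).
T⁴ = 10600/(1·5.67×10⁻⁸) = 1.869×10¹¹ K⁴.
T = (1.869×10¹¹)^(1/4).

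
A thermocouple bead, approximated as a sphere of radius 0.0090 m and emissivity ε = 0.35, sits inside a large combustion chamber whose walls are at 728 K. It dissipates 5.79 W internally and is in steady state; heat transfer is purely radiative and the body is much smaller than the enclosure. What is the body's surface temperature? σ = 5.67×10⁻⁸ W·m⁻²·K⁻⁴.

For a small grey body in a large enclosure, net radiated power = εσA(T⁴ − T_w⁴).
Steady state: P = εσA(T⁴ − T_w⁴) with A = 4πr² = 0.001018 m².
T⁴ = P/(εσA) + T_w⁴ = 5.79/(0.35·5.67×10⁻⁸·0.001018) + (728)⁴
    = 2.866×10¹¹ + 2.809×10¹¹ = 5.675×10¹¹ K⁴.

T ≈ 868 K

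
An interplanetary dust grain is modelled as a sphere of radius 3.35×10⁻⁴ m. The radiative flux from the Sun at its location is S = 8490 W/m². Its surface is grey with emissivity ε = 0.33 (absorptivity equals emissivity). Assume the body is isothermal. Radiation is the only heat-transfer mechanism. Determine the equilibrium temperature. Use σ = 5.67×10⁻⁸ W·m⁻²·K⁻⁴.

T ≈ 440 K

At equilibrium, absorbed power = emitted power.
Absorbing cross-section = πr² = 3.526×10⁻⁷ m²; emitting surface = 4πr² = 1.410×10⁻⁶ m² (ratio 4).
εS·A_cross = εσ·A_surf·T⁴  ⇒  T⁴ = S/(4σ)   (ε cancels).
T⁴ = 8490/(4·5.67×10⁻⁸) = 3.743×10¹⁰ K⁴.
T = (3.743×10¹⁰)^(1/4).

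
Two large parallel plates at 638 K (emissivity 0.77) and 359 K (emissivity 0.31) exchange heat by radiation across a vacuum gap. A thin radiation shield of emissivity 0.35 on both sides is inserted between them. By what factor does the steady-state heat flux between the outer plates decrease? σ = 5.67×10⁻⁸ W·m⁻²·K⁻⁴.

Without shield: q₀ = σΔ(T⁴)/(1/ε₁+1/ε₂−1) with denominator 3.525.
With shield the two gaps are in series; the resistances add: (1/ε₁+1/ε_s−1)+(1/ε_s+1/ε₂−1) = 3.156+5.083 = 8.239.
Heat-flux ratio q₀/q = 8.239/3.525.

factor ≈ 2.34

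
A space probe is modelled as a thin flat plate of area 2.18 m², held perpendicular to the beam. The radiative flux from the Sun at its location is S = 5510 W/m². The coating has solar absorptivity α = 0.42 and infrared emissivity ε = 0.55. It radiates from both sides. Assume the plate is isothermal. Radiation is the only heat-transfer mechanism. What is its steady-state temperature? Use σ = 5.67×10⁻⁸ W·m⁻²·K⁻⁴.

At equilibrium, absorbed power = emitted power.
Absorbing cross-section = A = 2.180 m²; emitting surface = 2A = 4.360 m² (ratio 2).
αS·A_cross = εσ·A_surf·T⁴  ⇒  T⁴ = αS/(ε·2σ).
T⁴ = 0.420·5510/(0.55·2·5.67×10⁻⁸) = 3.710×10¹⁰ K⁴.
T = (3.710×10¹⁰)^(1/4).

T ≈ 439 K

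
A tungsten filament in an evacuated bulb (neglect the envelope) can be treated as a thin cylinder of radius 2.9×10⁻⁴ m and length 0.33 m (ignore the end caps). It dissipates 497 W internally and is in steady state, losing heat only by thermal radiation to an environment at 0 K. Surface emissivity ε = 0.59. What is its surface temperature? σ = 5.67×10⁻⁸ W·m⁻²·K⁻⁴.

Steady state: internal power = radiated power, P = εσA T⁴.
Radiating area A = 2πrL = 6.013×10⁻⁴ m².
T⁴ = P/(εσA) = 497/(0.59·5.67×10⁻⁸·6.013×10⁻⁴) = 2.471×10¹³ K⁴.
T = (2.471×10¹³)^(1/4).

T ≈ 2230 K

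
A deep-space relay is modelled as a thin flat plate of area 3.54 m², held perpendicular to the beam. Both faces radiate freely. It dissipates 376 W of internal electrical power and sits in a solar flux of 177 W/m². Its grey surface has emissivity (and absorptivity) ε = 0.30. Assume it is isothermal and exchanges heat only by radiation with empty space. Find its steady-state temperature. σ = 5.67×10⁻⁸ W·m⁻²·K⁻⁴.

At steady state, absorbed solar power + internal power = radiated power.
Absorbed: α·S·A_cross = 0.30·177·3.540 = 188.0 W (cross-section A).
Total input = 188.0 + 376 = 564.0 W.
Radiated: εσ·A_surf·T⁴ with A_surf = 2A = 7.080 m².
T⁴ = 564.0/(0.30·5.67×10⁻⁸·7.080) = 4.683×10⁹ K⁴.

T ≈ 262 K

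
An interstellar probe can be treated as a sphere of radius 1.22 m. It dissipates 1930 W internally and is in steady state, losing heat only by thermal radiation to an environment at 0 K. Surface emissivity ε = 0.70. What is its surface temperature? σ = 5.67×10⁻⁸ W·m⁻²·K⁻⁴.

T ≈ 226 K

Steady state: internal power = radiated power, P = εσA T⁴.
Radiating area A = 4πr² = 18.70 m².
T⁴ = P/(εσA) = 1930/(0.70·5.67×10⁻⁸·18.70) = 2.600×10⁹ K⁴.
T = (2.600×10⁹)^(1/4).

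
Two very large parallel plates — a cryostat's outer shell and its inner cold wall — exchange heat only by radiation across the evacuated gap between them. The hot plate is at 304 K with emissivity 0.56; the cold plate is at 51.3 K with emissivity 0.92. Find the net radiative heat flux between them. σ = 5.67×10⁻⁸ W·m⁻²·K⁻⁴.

For two infinite grey parallel plates, q = σ(T₁⁴ − T₂⁴)/(1/ε₁ + 1/ε₂ − 1).
T₁⁴ − T₂⁴ = 8.541×10⁹ − 6.926×10⁶ = 8.534×10⁹ K⁴.
1/ε₁ + 1/ε₂ − 1 = 1.786 + 1.087 − 1 = 1.873.
q = 5.67×10⁻⁸ × 8.534×10⁹ / 1.873.

q ≈ 258 W/m²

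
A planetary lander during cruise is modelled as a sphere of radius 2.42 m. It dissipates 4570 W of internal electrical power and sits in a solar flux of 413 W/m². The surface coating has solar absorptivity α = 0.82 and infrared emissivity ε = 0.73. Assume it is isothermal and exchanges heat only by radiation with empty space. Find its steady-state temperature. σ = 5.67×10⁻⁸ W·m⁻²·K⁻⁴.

T ≈ 244 K

At steady state, absorbed solar power + internal power = radiated power.
Absorbed: α·S·A_cross = 0.82·413·18.40 = 6231 W (cross-section πr²).
Total input = 6231 + 4570 = 10800 W.
Radiated: εσ·A_surf·T⁴ with A_surf = 4πr² = 73.59 m².
T⁴ = 10800/(0.73·5.67×10⁻⁸·73.59) = 3.546×10⁹ K⁴.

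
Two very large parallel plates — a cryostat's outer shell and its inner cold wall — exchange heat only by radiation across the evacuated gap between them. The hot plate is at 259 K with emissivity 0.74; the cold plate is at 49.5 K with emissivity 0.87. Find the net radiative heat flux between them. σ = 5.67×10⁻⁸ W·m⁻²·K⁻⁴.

For two infinite grey parallel plates, q = σ(T₁⁴ − T₂⁴)/(1/ε₁ + 1/ε₂ − 1).
T₁⁴ − T₂⁴ = 4.500×10⁹ − 6.004×10⁶ = 4.494×10⁹ K⁴.
1/ε₁ + 1/ε₂ − 1 = 1.351 + 1.149 − 1 = 1.501.
q = 5.67×10⁻⁸ × 4.494×10⁹ / 1.501.

q ≈ 170 W/m²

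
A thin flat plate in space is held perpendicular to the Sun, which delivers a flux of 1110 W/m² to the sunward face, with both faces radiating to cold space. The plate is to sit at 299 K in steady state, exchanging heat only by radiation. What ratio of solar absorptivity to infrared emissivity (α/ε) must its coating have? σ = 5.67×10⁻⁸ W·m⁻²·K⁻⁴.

Balance: αS·A = εσ·2A·T⁴ ⇒ α/ε = 2σT⁴/S.
α/ε = 2·5.67×10⁻⁸·(299)⁴/1110 = 2·5.67×10⁻⁸·7.993×10⁹/1110.

α/ε ≈ 0.817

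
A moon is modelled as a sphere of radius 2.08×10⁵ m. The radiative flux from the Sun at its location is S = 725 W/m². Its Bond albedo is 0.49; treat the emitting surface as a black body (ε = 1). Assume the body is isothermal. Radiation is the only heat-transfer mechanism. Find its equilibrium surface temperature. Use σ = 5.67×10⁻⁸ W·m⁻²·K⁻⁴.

At equilibrium, absorbed power = emitted power.
Absorbing cross-section = πr² = 1.359×10¹¹ m²; emitting surface = 4πr² = 5.437×10¹¹ m² (ratio 4).
(1−a)S·A_cross = εσ·A_surf·T⁴  ⇒  T⁴ = (1−a)S/(4σ).
T⁴ = 0.510·725/(4·5.67×10⁻⁸) = 1.630×10⁹ K⁴.
T = (1.630×10⁹)^(1/4).

T ≈ 201 K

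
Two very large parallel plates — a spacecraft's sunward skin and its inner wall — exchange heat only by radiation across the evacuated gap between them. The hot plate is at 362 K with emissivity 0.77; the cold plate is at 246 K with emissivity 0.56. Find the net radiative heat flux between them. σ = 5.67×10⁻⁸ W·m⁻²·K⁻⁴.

For two infinite grey parallel plates, q = σ(T₁⁴ − T₂⁴)/(1/ε₁ + 1/ε₂ − 1).
T₁⁴ − T₂⁴ = 1.717×10¹⁰ − 3.662×10⁹ = 1.351×10¹⁰ K⁴.
1/ε₁ + 1/ε₂ − 1 = 1.299 + 1.786 − 1 = 2.084.
q = 5.67×10⁻⁸ × 1.351×10¹⁰ / 2.084.

q ≈ 368 W/m²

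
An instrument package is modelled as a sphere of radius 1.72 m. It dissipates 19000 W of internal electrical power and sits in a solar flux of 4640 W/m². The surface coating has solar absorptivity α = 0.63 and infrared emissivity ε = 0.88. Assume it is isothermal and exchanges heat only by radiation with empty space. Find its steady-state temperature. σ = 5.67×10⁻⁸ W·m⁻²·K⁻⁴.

At steady state, absorbed solar power + internal power = radiated power.
Absorbed: α·S·A_cross = 0.63·4640·9.294 = 27170 W (cross-section πr²).
Total input = 27170 + 19000 = 46170 W.
Radiated: εσ·A_surf·T⁴ with A_surf = 4πr² = 37.18 m².
T⁴ = 46170/(0.88·5.67×10⁻⁸·37.18) = 2.489×10¹⁰ K⁴.

T ≈ 397 K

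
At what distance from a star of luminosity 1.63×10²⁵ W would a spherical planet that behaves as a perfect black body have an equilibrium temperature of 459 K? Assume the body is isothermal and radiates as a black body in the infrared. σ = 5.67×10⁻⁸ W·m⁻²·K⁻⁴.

For an isothermal black-emitting sphere, (1−a)S·πr² = σ·4πr²·T⁴ ⇒ S = 4σT⁴/(1−a).
S = 4·5.67×10⁻⁸·(459)⁴/1.00 = 10070 W/m².
Flux falls as S = L/(4πd²), so d = √(L/(4πS)) = √(1.63×10²⁵/(4π·10070)).

d ≈ 1.14×10¹⁰ m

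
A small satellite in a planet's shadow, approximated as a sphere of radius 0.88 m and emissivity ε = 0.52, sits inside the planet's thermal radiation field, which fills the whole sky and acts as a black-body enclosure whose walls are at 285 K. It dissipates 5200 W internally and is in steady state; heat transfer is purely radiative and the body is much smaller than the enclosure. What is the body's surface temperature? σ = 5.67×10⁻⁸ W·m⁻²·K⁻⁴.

For a small grey body in a large enclosure, net radiated power = εσA(T⁴ − T_w⁴).
Steady state: P = εσA(T⁴ − T_w⁴) with A = 4πr² = 9.731 m².
T⁴ = P/(εσA) + T_w⁴ = 5200/(0.52·5.67×10⁻⁸·9.731) + (285)⁴
    = 1.812×10¹⁰ + 6.598×10⁹ = 2.472×10¹⁰ K⁴.

T ≈ 397 K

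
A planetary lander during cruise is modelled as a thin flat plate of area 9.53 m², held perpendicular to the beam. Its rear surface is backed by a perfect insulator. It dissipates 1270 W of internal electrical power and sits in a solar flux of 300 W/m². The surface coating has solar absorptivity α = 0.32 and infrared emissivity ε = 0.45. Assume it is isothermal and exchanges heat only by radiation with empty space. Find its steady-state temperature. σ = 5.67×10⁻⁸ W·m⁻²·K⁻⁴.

T ≈ 308 K

At steady state, absorbed solar power + internal power = radiated power.
Absorbed: α·S·A_cross = 0.32·300·9.530 = 914.9 W (cross-section A).
Total input = 914.9 + 1270 = 2185 W.
Radiated: εσ·A_surf·T⁴ with A_surf = A = 9.530 m².
T⁴ = 2185/(0.45·5.67×10⁻⁸·9.530) = 8.985×10⁹ K⁴.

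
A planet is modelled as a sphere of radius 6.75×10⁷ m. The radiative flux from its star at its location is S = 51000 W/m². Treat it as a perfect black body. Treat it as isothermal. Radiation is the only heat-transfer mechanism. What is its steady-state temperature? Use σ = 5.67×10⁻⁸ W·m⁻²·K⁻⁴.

T ≈ 689 K

At equilibrium, absorbed power = emitted power.
Absorbing cross-section = πr² = 1.431×10¹⁶ m²; emitting surface = 4πr² = 5.726×10¹⁶ m² (ratio 4).
S·A_cross = εσ·A_surf·T⁴  ⇒  T⁴ = S/(4σ).
T⁴ = 1.00·51000/(4·5.67×10⁻⁸) = 2.249×10¹¹ K⁴.
T = (2.249×10¹¹)^(1/4).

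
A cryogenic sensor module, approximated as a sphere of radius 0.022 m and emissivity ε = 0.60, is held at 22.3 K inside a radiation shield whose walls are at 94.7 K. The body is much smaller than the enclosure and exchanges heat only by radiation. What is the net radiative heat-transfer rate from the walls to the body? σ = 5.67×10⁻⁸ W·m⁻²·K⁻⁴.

For a small grey body in a large enclosure: P_net = εσA(T_body⁴ − T_wall⁴).
A = 4πr² = 0.006082 m²; T_body⁴ − T_wall⁴ = 2.473×10⁵ − 8.043×10⁷ = -8.018×10⁷ K⁴.
|P_net| = 0.60·5.67×10⁻⁸·0.006082·8.018×10⁷.

P_net ≈ 0.0166 W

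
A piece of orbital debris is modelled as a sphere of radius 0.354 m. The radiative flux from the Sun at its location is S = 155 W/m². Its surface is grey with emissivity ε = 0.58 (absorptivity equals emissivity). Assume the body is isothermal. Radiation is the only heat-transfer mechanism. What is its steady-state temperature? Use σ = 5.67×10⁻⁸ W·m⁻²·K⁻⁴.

At equilibrium, absorbed power = emitted power.
Absorbing cross-section = πr² = 0.3937 m²; emitting surface = 4πr² = 1.575 m² (ratio 4).
εS·A_cross = εσ·A_surf·T⁴  ⇒  T⁴ = S/(4σ)   (ε cancels).
T⁴ = 155/(4·5.67×10⁻⁸) = 6.834×10⁸ K⁴.
T = (6.834×10⁸)^(1/4).

T ≈ 162 K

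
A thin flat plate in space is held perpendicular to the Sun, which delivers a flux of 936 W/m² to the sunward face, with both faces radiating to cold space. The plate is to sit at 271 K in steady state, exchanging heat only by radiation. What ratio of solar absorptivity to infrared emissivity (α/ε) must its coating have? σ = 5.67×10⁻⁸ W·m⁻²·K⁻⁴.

Balance: αS·A = εσ·2A·T⁴ ⇒ α/ε = 2σT⁴/S.
α/ε = 2·5.67×10⁻⁸·(271)⁴/936 = 2·5.67×10⁻⁸·5.394×10⁹/936.

α/ε ≈ 0.653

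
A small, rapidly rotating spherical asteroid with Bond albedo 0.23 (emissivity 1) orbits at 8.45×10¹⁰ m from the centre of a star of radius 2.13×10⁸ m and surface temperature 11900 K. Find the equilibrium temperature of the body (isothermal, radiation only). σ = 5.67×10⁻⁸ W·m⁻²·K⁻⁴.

T ≈ 396 K

The star's surface emits σT_*⁴; at distance d the flux is S = σT_*⁴(R_*/d)².
S = 5.67×10⁻⁸·(11900)⁴·(2.13×10⁸/8.45×10¹⁰)² = 7225 W/m².
For an isothermal sphere T⁴ = (1−a)S/(4σ) = 2.453×10¹⁰ K⁴.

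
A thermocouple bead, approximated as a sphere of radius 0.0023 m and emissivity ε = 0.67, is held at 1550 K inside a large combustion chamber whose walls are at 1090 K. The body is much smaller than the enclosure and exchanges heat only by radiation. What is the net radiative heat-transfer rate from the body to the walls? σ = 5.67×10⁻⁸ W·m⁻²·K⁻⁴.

For a small grey body in a large enclosure: P_net = εσA(T_body⁴ − T_wall⁴).
A = 4πr² = 6.648×10⁻⁵ m²; T_body⁴ − T_wall⁴ = 5.772×10¹² − 1.412×10¹² = 4.360×10¹² K⁴.
|P_net| = 0.67·5.67×10⁻⁸·6.648×10⁻⁵·4.360×10¹².

P_net ≈ 11.0 W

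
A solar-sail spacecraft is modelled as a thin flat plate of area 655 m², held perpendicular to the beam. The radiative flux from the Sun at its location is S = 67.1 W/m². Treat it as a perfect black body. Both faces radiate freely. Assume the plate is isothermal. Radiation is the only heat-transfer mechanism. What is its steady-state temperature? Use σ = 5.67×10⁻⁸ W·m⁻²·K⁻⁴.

At equilibrium, absorbed power = emitted power.
Absorbing cross-section = A = 655.0 m²; emitting surface = 2A = 1310 m² (ratio 2).
S·A_cross = εσ·A_surf·T⁴  ⇒  T⁴ = S/(2σ).
T⁴ = 1.00·67.1/(2·5.67×10⁻⁸) = 5.917×10⁸ K⁴.
T = (5.917×10⁸)^(1/4).

T ≈ 156 K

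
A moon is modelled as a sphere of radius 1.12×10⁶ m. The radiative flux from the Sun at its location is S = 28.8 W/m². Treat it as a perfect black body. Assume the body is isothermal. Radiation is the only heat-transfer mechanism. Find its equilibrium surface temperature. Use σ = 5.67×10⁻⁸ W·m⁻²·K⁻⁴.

At equilibrium, absorbed power = emitted power.
Absorbing cross-section = πr² = 3.941×10¹² m²; emitting surface = 4πr² = 1.576×10¹³ m² (ratio 4).
S·A_cross = εσ·A_surf·T⁴  ⇒  T⁴ = S/(4σ).
T⁴ = 1.00·28.8/(4·5.67×10⁻⁸) = 1.270×10⁸ K⁴.
T = (1.270×10⁸)^(1/4).

T ≈ 106 K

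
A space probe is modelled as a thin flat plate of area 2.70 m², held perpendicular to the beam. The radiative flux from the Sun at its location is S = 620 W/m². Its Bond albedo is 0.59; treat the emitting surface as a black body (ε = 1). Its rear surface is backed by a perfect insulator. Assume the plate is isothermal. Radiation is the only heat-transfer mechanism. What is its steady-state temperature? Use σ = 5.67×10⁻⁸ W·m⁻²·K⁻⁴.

T ≈ 259 K

At equilibrium, absorbed power = emitted power.
Absorbing cross-section = A = 2.700 m²; emitting surface = A = 2.700 m² (ratio 1).
(1−a)S·A_cross = εσ·A_surf·T⁴  ⇒  T⁴ = (1−a)S/(1σ).
T⁴ = 0.410·620/(1·5.67×10⁻⁸) = 4.483×10⁹ K⁴.
T = (4.483×10⁹)^(1/4).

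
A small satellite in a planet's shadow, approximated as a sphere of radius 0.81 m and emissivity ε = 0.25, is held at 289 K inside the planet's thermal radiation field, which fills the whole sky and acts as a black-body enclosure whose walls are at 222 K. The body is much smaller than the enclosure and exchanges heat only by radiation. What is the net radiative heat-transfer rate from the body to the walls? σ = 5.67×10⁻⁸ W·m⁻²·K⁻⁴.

For a small grey body in a large enclosure: P_net = εσA(T_body⁴ − T_wall⁴).
A = 4πr² = 8.245 m²; T_body⁴ − T_wall⁴ = 6.976×10⁹ − 2.429×10⁹ = 4.547×10⁹ K⁴.
|P_net| = 0.25·5.67×10⁻⁸·8.245·4.547×10⁹.

P_net ≈ 531 W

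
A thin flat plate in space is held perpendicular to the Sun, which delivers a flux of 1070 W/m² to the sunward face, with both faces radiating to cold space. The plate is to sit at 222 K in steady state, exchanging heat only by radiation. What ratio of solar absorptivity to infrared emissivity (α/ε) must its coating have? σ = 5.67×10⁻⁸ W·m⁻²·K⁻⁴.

α/ε ≈ 0.257

Balance: αS·A = εσ·2A·T⁴ ⇒ α/ε = 2σT⁴/S.
α/ε = 2·5.67×10⁻⁸·(222)⁴/1070 = 2·5.67×10⁻⁸·2.429×10⁹/1070.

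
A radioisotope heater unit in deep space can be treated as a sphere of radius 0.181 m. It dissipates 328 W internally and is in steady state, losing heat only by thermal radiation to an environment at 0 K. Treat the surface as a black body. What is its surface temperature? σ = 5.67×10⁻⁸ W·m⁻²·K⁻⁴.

T ≈ 344 K

Steady state: internal power = radiated power, P = εσA T⁴.
Radiating area A = 4πr² = 0.4117 m².
T⁴ = P/(εσA) = 328/(1.0·5.67×10⁻⁸·0.4117) = 1.405×10¹⁰ K⁴.
T = (1.405×10¹⁰)^(1/4).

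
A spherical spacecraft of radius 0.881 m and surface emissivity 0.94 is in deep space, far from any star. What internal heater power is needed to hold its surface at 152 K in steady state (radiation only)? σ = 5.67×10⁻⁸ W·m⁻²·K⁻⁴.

P ≈ 277 W

P = εσ·4πr²·T⁴.
4πr² = 9.754 m²; T⁴ = 5.338×10⁸ K⁴.
P = 0.94·5.67×10⁻⁸·9.754·5.338×10⁸.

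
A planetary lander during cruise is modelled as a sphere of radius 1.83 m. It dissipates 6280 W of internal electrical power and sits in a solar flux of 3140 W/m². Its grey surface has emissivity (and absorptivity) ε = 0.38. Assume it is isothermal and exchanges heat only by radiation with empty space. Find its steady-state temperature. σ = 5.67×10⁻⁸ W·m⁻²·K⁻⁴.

T ≈ 380 K

At steady state, absorbed solar power + internal power = radiated power.
Absorbed: α·S·A_cross = 0.38·3140·10.52 = 12550 W (cross-section πr²).
Total input = 12550 + 6280 = 18830 W.
Radiated: εσ·A_surf·T⁴ with A_surf = 4πr² = 42.08 m².
T⁴ = 18830/(0.38·5.67×10⁻⁸·42.08) = 2.077×10¹⁰ K⁴.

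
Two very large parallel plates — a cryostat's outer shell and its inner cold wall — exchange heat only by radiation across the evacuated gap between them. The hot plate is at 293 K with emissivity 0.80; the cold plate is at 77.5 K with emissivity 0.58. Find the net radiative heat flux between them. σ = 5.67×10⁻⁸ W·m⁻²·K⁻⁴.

q ≈ 211 W/m²

For two infinite grey parallel plates, q = σ(T₁⁴ − T₂⁴)/(1/ε₁ + 1/ε₂ − 1).
T₁⁴ − T₂⁴ = 7.370×10⁹ − 3.608×10⁷ = 7.334×10⁹ K⁴.
1/ε₁ + 1/ε₂ − 1 = 1.250 + 1.724 − 1 = 1.974.
q = 5.67×10⁻⁸ × 7.334×10⁹ / 1.974.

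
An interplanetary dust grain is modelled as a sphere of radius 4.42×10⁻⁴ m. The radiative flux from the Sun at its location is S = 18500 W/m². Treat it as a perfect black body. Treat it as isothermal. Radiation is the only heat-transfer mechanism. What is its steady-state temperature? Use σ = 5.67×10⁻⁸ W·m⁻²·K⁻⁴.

At equilibrium, absorbed power = emitted power.
Absorbing cross-section = πr² = 6.138×10⁻⁷ m²; emitting surface = 4πr² = 2.455×10⁻⁶ m² (ratio 4).
S·A_cross = εσ·A_surf·T⁴  ⇒  T⁴ = S/(4σ).
T⁴ = 1.00·18500/(4·5.67×10⁻⁸) = 8.157×10¹⁰ K⁴.
T = (8.157×10¹⁰)^(1/4).

T ≈ 534 K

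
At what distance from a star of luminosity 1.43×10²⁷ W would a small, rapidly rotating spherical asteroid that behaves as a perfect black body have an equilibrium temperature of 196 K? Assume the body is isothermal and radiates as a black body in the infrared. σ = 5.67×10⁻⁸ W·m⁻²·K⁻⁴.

d ≈ 5.83×10¹¹ m

For an isothermal black-emitting sphere, (1−a)S·πr² = σ·4πr²·T⁴ ⇒ S = 4σT⁴/(1−a).
S = 4·5.67×10⁻⁸·(196)⁴/1.00 = 334.7 W/m².
Flux falls as S = L/(4πd²), so d = √(L/(4πS)) = √(1.43×10²⁷/(4π·334.7)).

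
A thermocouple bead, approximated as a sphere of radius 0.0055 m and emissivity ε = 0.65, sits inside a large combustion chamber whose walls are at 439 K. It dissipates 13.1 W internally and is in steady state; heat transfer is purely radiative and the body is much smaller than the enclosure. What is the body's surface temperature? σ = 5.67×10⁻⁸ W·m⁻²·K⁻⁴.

For a small grey body in a large enclosure, net radiated power = εσA(T⁴ − T_w⁴).
Steady state: P = εσA(T⁴ − T_w⁴) with A = 4πr² = 3.801×10⁻⁴ m².
T⁴ = P/(εσA) + T_w⁴ = 13.1/(0.65·5.67×10⁻⁸·3.801×10⁻⁴) + (439)⁴
    = 9.351×10¹¹ + 3.714×10¹⁰ = 9.722×10¹¹ K⁴.

T ≈ 993 K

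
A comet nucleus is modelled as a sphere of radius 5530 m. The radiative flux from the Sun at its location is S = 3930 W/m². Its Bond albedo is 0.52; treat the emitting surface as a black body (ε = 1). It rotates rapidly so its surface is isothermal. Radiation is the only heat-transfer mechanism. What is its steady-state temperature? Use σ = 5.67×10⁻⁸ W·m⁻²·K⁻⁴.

T ≈ 302 K

At equilibrium, absorbed power = emitted power.
Absorbing cross-section = πr² = 9.607×10⁷ m²; emitting surface = 4πr² = 3.843×10⁸ m² (ratio 4).
(1−a)S·A_cross = εσ·A_surf·T⁴  ⇒  T⁴ = (1−a)S/(4σ).
T⁴ = 0.480·3930/(4·5.67×10⁻⁸) = 8.317×10⁹ K⁴.
T = (8.317×10⁹)^(1/4).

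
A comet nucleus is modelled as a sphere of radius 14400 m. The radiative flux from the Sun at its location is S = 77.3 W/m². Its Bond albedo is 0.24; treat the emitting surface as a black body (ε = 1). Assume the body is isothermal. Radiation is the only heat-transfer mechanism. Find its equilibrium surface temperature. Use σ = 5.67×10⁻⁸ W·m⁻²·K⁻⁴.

At equilibrium, absorbed power = emitted power.
Absorbing cross-section = πr² = 6.514×10⁸ m²; emitting surface = 4πr² = 2.606×10⁹ m² (ratio 4).
(1−a)S·A_cross = εσ·A_surf·T⁴  ⇒  T⁴ = (1−a)S/(4σ).
T⁴ = 0.760·77.3/(4·5.67×10⁻⁸) = 2.590×10⁸ K⁴.
T = (2.590×10⁸)^(1/4).

T ≈ 127 K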